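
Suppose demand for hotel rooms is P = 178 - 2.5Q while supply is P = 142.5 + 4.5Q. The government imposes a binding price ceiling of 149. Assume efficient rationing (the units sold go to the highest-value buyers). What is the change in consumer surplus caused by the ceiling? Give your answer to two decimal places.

Without the control, 178 - 2.5Q = 142.5 + 4.5Q so Q* = 5.0714 and P* = 165.3214.
At the ceiling price 149, quantity supplied is (149 - 142.5)/4.5 = 1.4444; supply is the short side, so Q = 1.4444 trades at P = 149.
CS goes from (1/2)(5.0714)(12.6786) = 32.1492 to 39.2809 (computed as (178 - 149)(1.4444) - (1/2)(2.5)(1.4444)^2), a change of 7.1316.

7.13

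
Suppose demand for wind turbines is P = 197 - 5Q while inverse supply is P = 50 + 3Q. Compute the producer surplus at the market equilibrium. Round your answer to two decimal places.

506.46

Setting demand equal to supply, 147 = 8Q, so Q* = 18.375 and P* = 105.125.
The supply curve's price intercept is 50, so PS = (1/2)(Q*)(P* - 50) = (1/2)(18.375)(55.125) = 506.4609.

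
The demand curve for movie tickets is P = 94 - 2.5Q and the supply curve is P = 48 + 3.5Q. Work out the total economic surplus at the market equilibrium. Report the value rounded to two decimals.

Set 94 - 2.5Q = 48 + 3.5Q, which gives 46 = 6Q, so Q* = 7.6667 and P* = 94 - 2.5(7.6667) = 74.8333.
Total surplus is the full triangle between the curves from 0 to Q*: (1/2)(7.6667)(94 - 48) = 176.3333.

176.33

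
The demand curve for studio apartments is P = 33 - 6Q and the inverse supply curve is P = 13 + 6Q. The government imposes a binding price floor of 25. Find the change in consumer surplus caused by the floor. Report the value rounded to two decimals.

Free-market equilibrium: 33 - 6Q = 13 + 6Q gives Q* = 1.6667, P* = 23.
At the floor price 25, quantity demanded is (33 - 25)/6 = 1.3333; demand is the short side, so Q = 1.3333 trades at P = 25.
CS goes from (1/2)(1.6667)(10) = 8.3333 to 5.3333 (computed as (33 - 25)(1.3333) - (1/2)(6)(1.3333)^2), a change of -3.

-3.00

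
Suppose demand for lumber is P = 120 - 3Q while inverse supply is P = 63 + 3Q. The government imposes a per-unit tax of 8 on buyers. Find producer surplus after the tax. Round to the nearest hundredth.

100.04

Without the tax, 120 - 3Q = 63 + 3Q so Q* = 9.5 and P* = 91.5.
A tax on buyers shifts demand down by 8: (120 - 8) - 3Q = 63 + 3Q, so Q_t = 8.1667. Buyers pay P_b = 95.5; sellers receive P_s = P_b - 8 = 87.5.
PS = (1/2)(Q_t)(P_s - 63) = (1/2)(8.1667)(24.5) = 100.0417.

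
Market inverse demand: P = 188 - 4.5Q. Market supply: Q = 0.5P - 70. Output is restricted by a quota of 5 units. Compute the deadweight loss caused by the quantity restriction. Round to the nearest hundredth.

Rewriting supply in inverse form: P = 140 + 2Q.
Without the quota, 188 - 4.5Q = 140 + 2Q gives Q* = 7.3846.
At Q = 5 the demand price is 188 - 4.5(5) = 165.5 and the supply price is 140 + 2(5) = 150.
Deadweight loss is the triangle between the curves from 5 to 7.3846: (1/2)(165.5 - 150)(7.3846 - 5) = 18.4808.

18.48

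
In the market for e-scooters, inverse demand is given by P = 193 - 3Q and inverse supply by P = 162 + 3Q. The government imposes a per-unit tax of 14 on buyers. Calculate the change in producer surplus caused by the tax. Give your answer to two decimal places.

Pre-tax equilibrium: 193 - 3Q = 162 + 3Q gives Q* = 5.1667, P* = 177.5.
With the tax, buyers' net willingness to pay falls by 14: (193 - 14) - 3Q = 162 + 3Q, so Q_t = 2.8333. Buyers pay P_b = 184.5; sellers receive P_s = P_b - 14 = 170.5.
PS falls from (1/2)(5.1667)(15.5) = 40.0417 to (1/2)(2.8333)(8.5) = 12.0417, a change of -28.

-28.00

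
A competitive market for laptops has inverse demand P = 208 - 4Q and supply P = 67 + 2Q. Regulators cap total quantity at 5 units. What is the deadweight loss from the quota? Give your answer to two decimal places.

1026.75

Without the quota, 208 - 4Q = 67 + 2Q gives Q* = 23.5.
At Q = 5 the demand price is 208 - 4(5) = 188 and the supply price is 67 + 2(5) = 77.
DWL = (1/2)(gap between curves at 5) x (Q* - 5) = (1/2)(111)(18.5) = 1026.75.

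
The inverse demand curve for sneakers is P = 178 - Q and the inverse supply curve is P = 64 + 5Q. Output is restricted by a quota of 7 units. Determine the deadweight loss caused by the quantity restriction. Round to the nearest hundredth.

Without the quota, 178 - Q = 64 + 5Q gives Q* = 19.
At Q = 7 the demand price is 178 - (7) = 171 and the supply price is 64 + 5(7) = 99.
Deadweight loss is the triangle between the curves from 7 to 19: (1/2)(171 - 99)(19 - 7) = 432.

432.00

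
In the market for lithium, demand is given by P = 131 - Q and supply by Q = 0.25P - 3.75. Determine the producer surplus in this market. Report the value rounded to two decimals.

1076.48

Rewriting supply in inverse form: P = 15 + 4Q.
Setting demand equal to supply, 116 = 5Q, so Q* = 23.2 and P* = 107.8.
Producer surplus is the triangle above supply below P*: (1/2)(23.2)(107.8 - 15) = (1/2)(23.2)(92.8) = 1076.48.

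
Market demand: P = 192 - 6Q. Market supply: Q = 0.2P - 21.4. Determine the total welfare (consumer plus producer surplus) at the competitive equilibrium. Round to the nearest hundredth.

328.41

Rewriting supply in inverse form: P = 107 + 5Q.
Set 192 - 6Q = 107 + 5Q, which gives 85 = 11Q, so Q* = 7.7273 and P* = 192 - 6(7.7273) = 145.6364.
CS = (1/2)(7.7273)(46.3636) = 179.1322 and PS = (1/2)(7.7273)(38.6364) = 149.2769, so total surplus = 328.4091.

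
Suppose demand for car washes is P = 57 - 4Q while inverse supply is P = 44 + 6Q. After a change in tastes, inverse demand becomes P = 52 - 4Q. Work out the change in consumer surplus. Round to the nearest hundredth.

Initial equilibrium: Q_0 = 1.3, P_0 = 51.8; CS_0 = (1/2)(1.3)(5.2) = 3.38, PS_0 = (1/2)(1.3)(7.8) = 5.07.
New equilibrium: 52 - 4Q = 44 + 6Q gives Q_1 = 0.8, P_1 = 48.8; CS_1 = 1.28, PS_1 = 1.92.
Change in consumer surplus = 1.28 - 3.38 = -2.1.

-2.10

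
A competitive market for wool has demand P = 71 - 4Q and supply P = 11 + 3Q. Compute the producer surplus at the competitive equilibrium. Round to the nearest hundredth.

Set 71 - 4Q = 11 + 3Q, which gives 60 = 7Q, so Q* = 8.5714 and P* = 71 - 4(8.5714) = 36.7143.
The supply curve's price intercept is 11, so PS = (1/2)(Q*)(P* - 11) = (1/2)(8.5714)(25.7143) = 110.2041.

110.20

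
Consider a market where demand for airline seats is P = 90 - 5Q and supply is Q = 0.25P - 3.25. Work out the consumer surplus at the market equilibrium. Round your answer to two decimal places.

Rewriting supply in inverse form: P = 13 + 4Q.
Set 90 - 5Q = 13 + 4Q, which gives 77 = 9Q, so Q* = 8.5556 and P* = 90 - 5(8.5556) = 47.2222.
The demand choke price is 90, so CS = (1/2)(Q*)(90 - P*) = (1/2)(8.5556)(42.7778) = 182.9938.

182.99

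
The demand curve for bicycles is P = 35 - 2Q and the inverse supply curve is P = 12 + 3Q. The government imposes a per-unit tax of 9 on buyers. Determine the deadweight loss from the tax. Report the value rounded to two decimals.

8.10

Without the tax, 35 - 2Q = 12 + 3Q so Q* = 4.6 and P* = 25.8.
A tax on buyers shifts demand down by 9: (35 - 9) - 2Q = 12 + 3Q, so Q_t = 2.8. Buyers pay P_b = 29.4; sellers receive P_s = P_b - 9 = 20.4.
The welfare triangle lost has base Q* - Q_t = 1.8 and height t = 9, so DWL = (1/2)(1.8)(9) = 8.1.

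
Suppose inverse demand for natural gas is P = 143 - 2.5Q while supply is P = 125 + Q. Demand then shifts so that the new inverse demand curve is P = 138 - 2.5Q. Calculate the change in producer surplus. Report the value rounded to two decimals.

-6.33

Initial equilibrium: Q_0 = 5.1429, P_0 = 130.1429; CS_0 = (1/2)(5.1429)(12.8571) = 33.0612, PS_0 = (1/2)(5.1429)(5.1429) = 13.2245.
New equilibrium: 138 - 2.5Q = 125 + Q gives Q_1 = 3.7143, P_1 = 128.7143; CS_1 = 17.2449, PS_1 = 6.898.
Change in producer surplus = 6.898 - 13.2245 = -6.3265.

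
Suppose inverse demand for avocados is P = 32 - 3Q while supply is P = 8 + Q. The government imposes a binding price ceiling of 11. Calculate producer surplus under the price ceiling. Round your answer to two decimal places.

4.50

Free-market equilibrium: 32 - 3Q = 8 + Q gives Q* = 6, P* = 14.
At P = 11, sellers supply (11 - 8)/1 = 3 while buyers want more, so the quantity traded is 3 at price 11.
PS is the triangle above supply below 11: (1/2)(3)(11 - 8) = 4.5.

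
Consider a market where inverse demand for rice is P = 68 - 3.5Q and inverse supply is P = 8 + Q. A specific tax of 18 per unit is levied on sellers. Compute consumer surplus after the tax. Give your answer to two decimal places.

Without the tax, 68 - 3.5Q = 8 + Q so Q* = 13.3333 and P* = 21.3333.
A tax on sellers shifts supply up by 18: 68 - 3.5Q = 8 + Q + 18, so Q_t = 9.3333. Buyers pay P_b = 35.3333; sellers receive P_s = P_b - 18 = 17.3333.
Consumer surplus is the triangle under demand above P_b: (1/2)(9.3333)(68 - 35.3333) = 152.4444.

152.44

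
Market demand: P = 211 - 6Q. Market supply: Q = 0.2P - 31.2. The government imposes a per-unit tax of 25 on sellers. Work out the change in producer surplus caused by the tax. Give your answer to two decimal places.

Rewriting supply in inverse form: P = 156 + 5Q.
Without the tax, 211 - 6Q = 156 + 5Q so Q* = 5 and P* = 181.
With the tax, sellers need 25 more per unit: 211 - 6Q = 156 + 5Q + 25, so Q_t = 2.7273. Buyers pay P_b = 194.6364; sellers receive P_s = P_b - 25 = 169.6364.
PS falls from (1/2)(5)(25) = 62.5 to (1/2)(2.7273)(13.6364) = 18.595, a change of -43.905.

-43.90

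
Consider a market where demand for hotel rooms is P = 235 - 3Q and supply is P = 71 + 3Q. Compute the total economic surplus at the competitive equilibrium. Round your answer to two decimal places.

Setting demand equal to supply, 164 = 6Q, so Q* = 27.3333 and P* = 153.
Total surplus is the full triangle between the curves from 0 to Q*: (1/2)(27.3333)(235 - 71) = 2241.3333.

2241.33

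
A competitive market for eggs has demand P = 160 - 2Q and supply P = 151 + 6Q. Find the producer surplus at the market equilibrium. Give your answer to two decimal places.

3.80

Equilibrium: 160 - 2Q = 151 + 6Q, so Q* = 1.125 and P* = 157.75.
Producer surplus is the triangle above supply below P*: (1/2)(1.125)(157.75 - 151) = (1/2)(1.125)(6.75) = 3.7969.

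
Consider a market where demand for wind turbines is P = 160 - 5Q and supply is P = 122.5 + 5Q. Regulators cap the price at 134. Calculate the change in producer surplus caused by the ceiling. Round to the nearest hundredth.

Free-market equilibrium: 160 - 5Q = 122.5 + 5Q gives Q* = 3.75, P* = 141.25.
At the ceiling price 134, quantity supplied is (134 - 122.5)/5 = 2.3; supply is the short side, so Q = 2.3 trades at P = 134.
PS goes from (1/2)(3.75)(18.75) = 35.1562 to 13.225 (computed as (134 - 122.5)(2.3) - (1/2)(5)(2.3)^2), a change of -21.9312.

-21.93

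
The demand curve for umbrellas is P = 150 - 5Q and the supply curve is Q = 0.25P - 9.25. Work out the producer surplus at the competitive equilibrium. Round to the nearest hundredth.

315.28

Rewriting supply in inverse form: P = 37 + 4Q.
Set 150 - 5Q = 37 + 4Q, which gives 113 = 9Q, so Q* = 12.5556 and P* = 150 - 5(12.5556) = 87.2222.
PS is the area between P* and the supply curve from 0 to Q*: (1/2)(12.5556)(50.2222) = 315.284.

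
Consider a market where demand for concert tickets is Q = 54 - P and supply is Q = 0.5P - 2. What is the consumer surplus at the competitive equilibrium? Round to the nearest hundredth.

Rewriting demand in inverse form: P = 54 - Q.
Rewriting supply in inverse form: P = 4 + 2Q.
Equilibrium: 54 - Q = 4 + 2Q, so Q* = 16.6667 and P* = 37.3333.
Consumer surplus is the triangle under demand above P*: (1/2)(16.6667)(54 - 37.3333) = (1/2)(16.6667)(16.6667) = 138.8889.

138.89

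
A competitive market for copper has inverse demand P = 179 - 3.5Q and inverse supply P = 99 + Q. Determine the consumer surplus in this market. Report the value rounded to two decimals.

553.09

Equilibrium: 179 - 3.5Q = 99 + Q, so Q* = 17.7778 and P* = 116.7778.
The demand choke price is 179, so CS = (1/2)(Q*)(179 - P*) = (1/2)(17.7778)(62.2222) = 553.0864.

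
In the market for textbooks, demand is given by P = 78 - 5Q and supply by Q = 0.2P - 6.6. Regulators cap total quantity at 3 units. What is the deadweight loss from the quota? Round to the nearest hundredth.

11.25

Rewriting supply in inverse form: P = 33 + 5Q.
Unrestricted equilibrium: Q* = (78 - 33)/(5 + 5) = 4.5.
At Q = 3 the demand price is 78 - 5(3) = 63 and the supply price is 33 + 5(3) = 48.
DWL = (1/2)(gap between curves at 3) x (Q* - 3) = (1/2)(15)(1.5) = 11.25.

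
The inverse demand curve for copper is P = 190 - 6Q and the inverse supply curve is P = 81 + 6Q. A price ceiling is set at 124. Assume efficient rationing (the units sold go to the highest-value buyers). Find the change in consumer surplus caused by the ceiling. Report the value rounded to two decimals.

71.40

Free-market equilibrium: 190 - 6Q = 81 + 6Q gives Q* = 9.0833, P* = 135.5.
At the ceiling price 124, quantity supplied is (124 - 81)/6 = 7.1667; supply is the short side, so Q = 7.1667 trades at P = 124.
CS goes from (1/2)(9.0833)(54.5) = 247.5208 to 318.9167 (computed as (190 - 124)(7.1667) - (1/2)(6)(7.1667)^2), a change of 71.3958.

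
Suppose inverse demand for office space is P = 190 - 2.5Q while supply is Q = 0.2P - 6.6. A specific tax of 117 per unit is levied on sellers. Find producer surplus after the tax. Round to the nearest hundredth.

71.11

Rewriting supply in inverse form: P = 33 + 5Q.
Without the tax, 190 - 2.5Q = 33 + 5Q so Q* = 20.9333 and P* = 137.6667.
With the tax, sellers need 117 more per unit: 190 - 2.5Q = 33 + 5Q + 117, so Q_t = 5.3333. Buyers pay P_b = 176.6667; sellers receive P_s = P_b - 117 = 59.6667.
Producer surplus is the triangle above supply below P_s: (1/2)(5.3333)(59.6667 - 33) = 71.1111.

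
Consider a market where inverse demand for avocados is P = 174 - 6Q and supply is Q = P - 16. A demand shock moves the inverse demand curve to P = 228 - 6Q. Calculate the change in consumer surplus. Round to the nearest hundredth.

1223.27

Rewriting supply in inverse form: P = 16 + Q.
Initial equilibrium: Q_0 = 22.5714, P_0 = 38.5714; CS_0 = (1/2)(22.5714)(135.4286) = 1528.4082, PS_0 = (1/2)(22.5714)(22.5714) = 254.7347.
New equilibrium: 228 - 6Q = 16 + Q gives Q_1 = 30.2857, P_1 = 46.2857; CS_1 = 2751.6735, PS_1 = 458.6122.
Change in consumer surplus = 2751.6735 - 1528.4082 = 1223.2653.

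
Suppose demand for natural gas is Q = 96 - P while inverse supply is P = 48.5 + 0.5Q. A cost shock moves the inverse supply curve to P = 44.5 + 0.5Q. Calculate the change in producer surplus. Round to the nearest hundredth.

44.00

Rewriting demand in inverse form: P = 96 - Q.
Initial equilibrium: Q_0 = 31.6667, P_0 = 64.3333; CS_0 = (1/2)(31.6667)(31.6667) = 501.3889, PS_0 = (1/2)(31.6667)(15.8333) = 250.6944.
New equilibrium: 96 - Q = 44.5 + 0.5Q gives Q_1 = 34.3333, P_1 = 61.6667; CS_1 = 589.3889, PS_1 = 294.6944.
Change in producer surplus = 294.6944 - 250.6944 = 44.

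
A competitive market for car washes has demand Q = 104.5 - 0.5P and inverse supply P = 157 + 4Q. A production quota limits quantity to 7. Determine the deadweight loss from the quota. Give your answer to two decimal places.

Rewriting demand in inverse form: P = 209 - 2Q.
Unrestricted equilibrium: Q* = (209 - 157)/(2 + 4) = 8.6667.
At Q = 7 the demand price is 209 - 2(7) = 195 and the supply price is 157 + 4(7) = 185.
Deadweight loss is the triangle between the curves from 7 to 8.6667: (1/2)(195 - 185)(8.6667 - 7) = 8.3333.

8.33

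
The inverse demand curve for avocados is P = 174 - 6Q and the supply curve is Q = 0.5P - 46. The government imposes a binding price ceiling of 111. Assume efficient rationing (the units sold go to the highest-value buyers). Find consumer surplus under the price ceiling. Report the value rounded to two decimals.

Rewriting supply in inverse form: P = 92 + 2Q.
Free-market equilibrium: 174 - 6Q = 92 + 2Q gives Q* = 10.25, P* = 112.5.
At P = 111, sellers supply (111 - 92)/2 = 9.5 while buyers want more, so the quantity traded is 9.5 at price 111.
The demand price at Q = 9.5 is 117. CS is the trapezoid between demand and 111 over [0, 9.5]: (1/2)[(174 - 111) + (117 - 111)](9.5) = 327.75.

327.75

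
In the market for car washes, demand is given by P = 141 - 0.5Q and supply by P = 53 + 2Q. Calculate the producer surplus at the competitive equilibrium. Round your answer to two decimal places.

1239.04

Set 141 - 0.5Q = 53 + 2Q, which gives 88 = 2.5Q, so Q* = 35.2 and P* = 141 - 0.5(35.2) = 123.4.
Producer surplus is the triangle above supply below P*: (1/2)(35.2)(123.4 - 53) = (1/2)(35.2)(70.4) = 1239.04.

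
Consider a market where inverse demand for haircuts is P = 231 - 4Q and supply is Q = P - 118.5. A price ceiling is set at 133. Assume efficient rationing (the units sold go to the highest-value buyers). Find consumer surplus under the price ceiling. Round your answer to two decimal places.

1000.50

Rewriting supply in inverse form: P = 118.5 + Q.
Without the control, 231 - 4Q = 118.5 + Q so Q* = 22.5 and P* = 141.
At the ceiling price 133, quantity supplied is (133 - 118.5)/1 = 14.5; supply is the short side, so Q = 14.5 trades at P = 133.
The demand price at Q = 14.5 is 173. CS is the trapezoid between demand and 133 over [0, 14.5]: (1/2)[(231 - 133) + (173 - 133)](14.5) = 1000.5.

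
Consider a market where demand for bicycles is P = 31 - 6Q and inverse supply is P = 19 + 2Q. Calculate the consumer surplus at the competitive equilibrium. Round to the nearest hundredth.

6.75

Set 31 - 6Q = 19 + 2Q, which gives 12 = 8Q, so Q* = 1.5 and P* = 31 - 6(1.5) = 22.
Consumer surplus is the triangle under demand above P*: (1/2)(1.5)(31 - 22) = (1/2)(1.5)(9) = 6.75.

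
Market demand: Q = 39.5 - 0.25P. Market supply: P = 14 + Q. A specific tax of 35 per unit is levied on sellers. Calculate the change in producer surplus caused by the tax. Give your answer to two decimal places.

-177.10

Rewriting demand in inverse form: P = 158 - 4Q.
Without the tax, 158 - 4Q = 14 + Q so Q* = 28.8 and P* = 42.8.
A tax on sellers shifts supply up by 35: 158 - 4Q = 14 + Q + 35, so Q_t = 21.8. Buyers pay P_b = 70.8; sellers receive P_s = P_b - 35 = 35.8.
PS falls from (1/2)(28.8)(28.8) = 414.72 to (1/2)(21.8)(21.8) = 237.62, a change of -177.1.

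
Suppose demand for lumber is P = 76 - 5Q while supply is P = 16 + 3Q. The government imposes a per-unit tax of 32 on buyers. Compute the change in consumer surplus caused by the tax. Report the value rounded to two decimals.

Without the tax, 76 - 5Q = 16 + 3Q so Q* = 7.5 and P* = 38.5.
With the tax, buyers' net willingness to pay falls by 32: (76 - 32) - 5Q = 16 + 3Q, so Q_t = 3.5. Buyers pay P_b = 58.5; sellers receive P_s = P_b - 32 = 26.5.
Consumers lose the trapezoid between P* and P_b out to Q_t plus the triangle from Q_t to Q*: change in CS = 30.625 - 140.625 = -110.

-110.00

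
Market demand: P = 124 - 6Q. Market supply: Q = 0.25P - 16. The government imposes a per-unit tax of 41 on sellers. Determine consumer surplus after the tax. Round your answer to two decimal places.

10.83

Rewriting supply in inverse form: P = 64 + 4Q.
Without the tax, 124 - 6Q = 64 + 4Q so Q* = 6 and P* = 88.
With the tax, sellers need 41 more per unit: 124 - 6Q = 64 + 4Q + 41, so Q_t = 1.9. Buyers pay P_b = 112.6; sellers receive P_s = P_b - 41 = 71.6.
CS = (1/2)(Q_t)(124 - P_b) = (1/2)(1.9)(11.4) = 10.83.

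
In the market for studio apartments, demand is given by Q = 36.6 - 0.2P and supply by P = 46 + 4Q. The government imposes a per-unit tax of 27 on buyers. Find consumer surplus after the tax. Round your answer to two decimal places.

373.46

Rewriting demand in inverse form: P = 183 - 5Q.
Without the tax, 183 - 5Q = 46 + 4Q so Q* = 15.2222 and P* = 106.8889.
With the tax, buyers' net willingness to pay falls by 27: (183 - 27) - 5Q = 46 + 4Q, so Q_t = 12.2222. Buyers pay P_b = 121.8889; sellers receive P_s = P_b - 27 = 94.8889.
CS = (1/2)(Q_t)(183 - P_b) = (1/2)(12.2222)(61.1111) = 373.4568.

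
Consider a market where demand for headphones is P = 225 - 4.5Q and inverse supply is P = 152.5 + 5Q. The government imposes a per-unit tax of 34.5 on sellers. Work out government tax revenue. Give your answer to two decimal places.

Without the tax, 225 - 4.5Q = 152.5 + 5Q so Q* = 7.6316 and P* = 190.6579.
A tax on sellers shifts supply up by 34.5: 225 - 4.5Q = 152.5 + 5Q + 34.5, so Q_t = 4. Buyers pay P_b = 207; sellers receive P_s = P_b - 34.5 = 172.5.
Revenue is the tax times quantity traded: 34.5 x 4 = 138.

138.00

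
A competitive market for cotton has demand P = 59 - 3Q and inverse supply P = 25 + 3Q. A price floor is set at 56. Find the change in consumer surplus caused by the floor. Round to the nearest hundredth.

Free-market equilibrium: 59 - 3Q = 25 + 3Q gives Q* = 5.6667, P* = 42.
At P = 56, buyers demand (59 - 56)/3 = 1 while sellers would supply more, so the quantity traded is 1 at price 56.
CS goes from (1/2)(5.6667)(17) = 48.1667 to 1.5 (computed as (59 - 56)(1) - (1/2)(3)(1)^2), a change of -46.6667.

-46.67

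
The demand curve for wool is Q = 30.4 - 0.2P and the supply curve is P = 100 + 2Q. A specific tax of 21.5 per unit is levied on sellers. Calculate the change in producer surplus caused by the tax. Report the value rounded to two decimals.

-36.20

Rewriting demand in inverse form: P = 152 - 5Q.
Without the tax, 152 - 5Q = 100 + 2Q so Q* = 7.4286 and P* = 114.8571.
With the tax, sellers need 21.5 more per unit: 152 - 5Q = 100 + 2Q + 21.5, so Q_t = 4.3571. Buyers pay P_b = 130.2143; sellers receive P_s = P_b - 21.5 = 108.7143.
PS falls from (1/2)(7.4286)(14.8571) = 55.1837 to (1/2)(4.3571)(8.7143) = 18.9847, a change of -36.199.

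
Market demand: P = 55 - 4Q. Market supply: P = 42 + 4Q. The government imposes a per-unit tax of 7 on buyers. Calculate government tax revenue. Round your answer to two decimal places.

5.25

Without the tax, 55 - 4Q = 42 + 4Q so Q* = 1.625 and P* = 48.5.
A tax on buyers shifts demand down by 7: (55 - 7) - 4Q = 42 + 4Q, so Q_t = 0.75. Buyers pay P_b = 52; sellers receive P_s = P_b - 7 = 45.
Tax revenue = t x Q_t = 7 x 0.75 = 5.25.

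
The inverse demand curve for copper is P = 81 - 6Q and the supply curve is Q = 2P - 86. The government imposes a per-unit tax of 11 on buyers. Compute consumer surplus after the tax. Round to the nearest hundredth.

Rewriting supply in inverse form: P = 43 + 0.5Q.
Without the tax, 81 - 6Q = 43 + 0.5Q so Q* = 5.8462 and P* = 45.9231.
With the tax, buyers' net willingness to pay falls by 11: (81 - 11) - 6Q = 43 + 0.5Q, so Q_t = 4.1538. Buyers pay P_b = 56.0769; sellers receive P_s = P_b - 11 = 45.0769.
CS = (1/2)(Q_t)(81 - P_b) = (1/2)(4.1538)(24.9231) = 51.7633.

51.76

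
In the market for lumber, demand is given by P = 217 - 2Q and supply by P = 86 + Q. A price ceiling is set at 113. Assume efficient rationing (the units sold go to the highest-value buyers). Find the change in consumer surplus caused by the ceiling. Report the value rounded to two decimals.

172.22

Free-market equilibrium: 217 - 2Q = 86 + Q gives Q* = 43.6667, P* = 129.6667.
At the ceiling price 113, quantity supplied is (113 - 86)/1 = 27; supply is the short side, so Q = 27 trades at P = 113.
CS goes from (1/2)(43.6667)(87.3333) = 1906.7778 to 2079 (computed as (217 - 113)(27) - (1/2)(2)(27)^2), a change of 172.2222.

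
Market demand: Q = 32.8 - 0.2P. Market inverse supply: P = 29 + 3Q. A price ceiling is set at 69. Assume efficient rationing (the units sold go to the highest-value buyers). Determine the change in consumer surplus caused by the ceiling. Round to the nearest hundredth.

110.31

Rewriting demand in inverse form: P = 164 - 5Q.
Without the control, 164 - 5Q = 29 + 3Q so Q* = 16.875 and P* = 79.625.
At the ceiling price 69, quantity supplied is (69 - 29)/3 = 13.3333; supply is the short side, so Q = 13.3333 trades at P = 69.
CS goes from (1/2)(16.875)(84.375) = 711.9141 to 822.2222 (computed as (164 - 69)(13.3333) - (1/2)(5)(13.3333)^2), a change of 110.3082.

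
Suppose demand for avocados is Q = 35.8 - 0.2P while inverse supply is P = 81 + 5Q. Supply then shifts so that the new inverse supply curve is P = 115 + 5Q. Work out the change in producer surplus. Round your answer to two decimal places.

-137.70

Rewriting demand in inverse form: P = 179 - 5Q.
Initial equilibrium: Q_0 = 9.8, P_0 = 130; CS_0 = (1/2)(9.8)(49) = 240.1, PS_0 = (1/2)(9.8)(49) = 240.1.
New equilibrium: 179 - 5Q = 115 + 5Q gives Q_1 = 6.4, P_1 = 147; CS_1 = 102.4, PS_1 = 102.4.
Change in producer surplus = 102.4 - 240.1 = -137.7.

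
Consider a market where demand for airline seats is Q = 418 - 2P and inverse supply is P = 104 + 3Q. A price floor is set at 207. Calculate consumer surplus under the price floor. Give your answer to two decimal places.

Rewriting demand in inverse form: P = 209 - 0.5Q.
Without the control, 209 - 0.5Q = 104 + 3Q so Q* = 30 and P* = 194.
At the floor price 207, quantity demanded is (209 - 207)/0.5 = 4; demand is the short side, so Q = 4 trades at P = 207.
CS is the triangle under demand above 207: (1/2)(4)(209 - 207) = 4.

4.00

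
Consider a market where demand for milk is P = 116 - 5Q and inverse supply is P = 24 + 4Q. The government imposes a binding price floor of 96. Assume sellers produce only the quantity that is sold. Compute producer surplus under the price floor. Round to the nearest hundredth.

Free-market equilibrium: 116 - 5Q = 24 + 4Q gives Q* = 10.2222, P* = 64.8889.
At P = 96, buyers demand (116 - 96)/5 = 4 while sellers would supply more, so the quantity traded is 4 at price 96.
The supply price at Q = 4 is 40. PS is the trapezoid between 96 and supply over [0, 4]: (1/2)[(96 - 24) + (96 - 40)](4) = 256.

256.00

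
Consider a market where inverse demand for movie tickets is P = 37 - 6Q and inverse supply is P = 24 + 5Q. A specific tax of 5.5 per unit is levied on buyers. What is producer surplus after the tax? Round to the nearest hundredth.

Without the tax, 37 - 6Q = 24 + 5Q so Q* = 1.1818 and P* = 29.9091.
With the tax, buyers' net willingness to pay falls by 5.5: (37 - 5.5) - 6Q = 24 + 5Q, so Q_t = 0.6818. Buyers pay P_b = 32.9091; sellers receive P_s = P_b - 5.5 = 27.4091.
Producer surplus is the triangle above supply below P_s: (1/2)(0.6818)(27.4091 - 24) = 1.1622.

1.16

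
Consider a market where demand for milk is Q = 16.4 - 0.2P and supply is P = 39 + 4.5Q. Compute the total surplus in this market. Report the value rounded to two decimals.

Rewriting demand in inverse form: P = 82 - 5Q.
Set 82 - 5Q = 39 + 4.5Q, which gives 43 = 9.5Q, so Q* = 4.5263 and P* = 82 - 5(4.5263) = 59.3684.
CS = (1/2)(4.5263)(22.6316) = 51.2188 and PS = (1/2)(4.5263)(20.3684) = 46.097, so total surplus = 97.3158.

97.32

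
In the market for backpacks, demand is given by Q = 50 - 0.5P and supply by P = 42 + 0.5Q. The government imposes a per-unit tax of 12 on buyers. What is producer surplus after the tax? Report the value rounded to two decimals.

84.64

Rewriting demand in inverse form: P = 100 - 2Q.
Without the tax, 100 - 2Q = 42 + 0.5Q so Q* = 23.2 and P* = 53.6.
A tax on buyers shifts demand down by 12: (100 - 12) - 2Q = 42 + 0.5Q, so Q_t = 18.4. Buyers pay P_b = 63.2; sellers receive P_s = P_b - 12 = 51.2.
Producer surplus is the triangle above supply below P_s: (1/2)(18.4)(51.2 - 42) = 84.64.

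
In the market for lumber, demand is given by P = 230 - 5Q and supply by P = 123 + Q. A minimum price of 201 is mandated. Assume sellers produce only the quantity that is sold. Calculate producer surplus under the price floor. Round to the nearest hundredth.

Without the control, 230 - 5Q = 123 + Q so Q* = 17.8333 and P* = 140.8333.
At P = 201, buyers demand (230 - 201)/5 = 5.8 while sellers would supply more, so the quantity traded is 5.8 at price 201.
The supply price at Q = 5.8 is 128.8. PS is the trapezoid between 201 and supply over [0, 5.8]: (1/2)[(201 - 123) + (201 - 128.8)](5.8) = 435.58.

435.58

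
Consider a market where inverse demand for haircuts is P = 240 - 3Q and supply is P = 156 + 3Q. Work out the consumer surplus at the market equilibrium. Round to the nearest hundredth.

294.00

Set 240 - 3Q = 156 + 3Q, which gives 84 = 6Q, so Q* = 14 and P* = 240 - 3(14) = 198.
CS is the area between the demand curve and P* from 0 to Q*: (1/2)(14)(42) = 294.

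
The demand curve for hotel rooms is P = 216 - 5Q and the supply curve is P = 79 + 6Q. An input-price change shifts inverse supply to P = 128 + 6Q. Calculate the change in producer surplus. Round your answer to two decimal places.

-273.35

Initial equilibrium: Q_0 = 12.4545, P_0 = 153.7273; CS_0 = (1/2)(12.4545)(62.2727) = 387.7893, PS_0 = (1/2)(12.4545)(74.7273) = 465.3471.
New equilibrium: 216 - 5Q = 128 + 6Q gives Q_1 = 8, P_1 = 176; CS_1 = 160, PS_1 = 192.
Change in producer surplus = 192 - 465.3471 = -273.3471.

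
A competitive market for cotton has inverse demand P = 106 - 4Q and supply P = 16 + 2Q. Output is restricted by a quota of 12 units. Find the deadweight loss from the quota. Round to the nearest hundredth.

Without the quota, 106 - 4Q = 16 + 2Q gives Q* = 15.
At Q = 12 the demand price is 106 - 4(12) = 58 and the supply price is 16 + 2(12) = 40.
DWL = (1/2)(gap between curves at 12) x (Q* - 12) = (1/2)(18)(3) = 27.

27.00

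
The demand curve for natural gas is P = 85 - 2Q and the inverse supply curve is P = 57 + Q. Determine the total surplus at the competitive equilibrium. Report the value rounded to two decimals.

130.67

Equilibrium: 85 - 2Q = 57 + Q, so Q* = 9.3333 and P* = 66.3333.
Total surplus is the full triangle between the curves from 0 to Q*: (1/2)(9.3333)(85 - 57) = 130.6667.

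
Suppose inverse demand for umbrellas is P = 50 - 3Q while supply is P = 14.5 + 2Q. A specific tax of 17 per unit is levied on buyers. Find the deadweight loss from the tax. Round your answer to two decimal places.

28.90

Without the tax, 50 - 3Q = 14.5 + 2Q so Q* = 7.1 and P* = 28.7.
A tax on buyers shifts demand down by 17: (50 - 17) - 3Q = 14.5 + 2Q, so Q_t = 3.7. Buyers pay P_b = 38.9; sellers receive P_s = P_b - 17 = 21.9.
Deadweight loss is the triangle between the curves from Q_t to Q*: (1/2)(7.1 - 3.7)(17) = 28.9.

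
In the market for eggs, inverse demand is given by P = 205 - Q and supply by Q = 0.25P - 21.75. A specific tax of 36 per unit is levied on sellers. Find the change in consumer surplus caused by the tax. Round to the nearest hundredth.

-144.00

Rewriting supply in inverse form: P = 87 + 4Q.
Pre-tax equilibrium: 205 - Q = 87 + 4Q gives Q* = 23.6, P* = 181.4.
A tax on sellers shifts supply up by 36: 205 - Q = 87 + 4Q + 36, so Q_t = 16.4. Buyers pay P_b = 188.6; sellers receive P_s = P_b - 36 = 152.6.
CS falls from (1/2)(23.6)(23.6) = 278.48 to (1/2)(16.4)(16.4) = 134.48, a change of -144.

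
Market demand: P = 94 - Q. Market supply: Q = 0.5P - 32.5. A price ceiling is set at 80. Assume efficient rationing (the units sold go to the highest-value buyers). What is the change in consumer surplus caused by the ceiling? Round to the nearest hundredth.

Rewriting supply in inverse form: P = 65 + 2Q.
Free-market equilibrium: 94 - Q = 65 + 2Q gives Q* = 9.6667, P* = 84.3333.
At P = 80, sellers supply (80 - 65)/2 = 7.5 while buyers want more, so the quantity traded is 7.5 at price 80.
CS goes from (1/2)(9.6667)(9.6667) = 46.7222 to 76.875 (computed as (94 - 80)(7.5) - (1/2)(1)(7.5)^2), a change of 30.1528.

30.15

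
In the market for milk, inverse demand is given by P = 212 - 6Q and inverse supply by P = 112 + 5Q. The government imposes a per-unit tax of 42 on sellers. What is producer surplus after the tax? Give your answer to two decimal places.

Without the tax, 212 - 6Q = 112 + 5Q so Q* = 9.0909 and P* = 157.4545.
With the tax, sellers need 42 more per unit: 212 - 6Q = 112 + 5Q + 42, so Q_t = 5.2727. Buyers pay P_b = 180.3636; sellers receive P_s = P_b - 42 = 138.3636.
Producer surplus is the triangle above supply below P_s: (1/2)(5.2727)(138.3636 - 112) = 69.5041.

69.50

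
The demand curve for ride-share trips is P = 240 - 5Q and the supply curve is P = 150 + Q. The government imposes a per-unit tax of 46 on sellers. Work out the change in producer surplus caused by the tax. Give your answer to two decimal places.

Pre-tax equilibrium: 240 - 5Q = 150 + Q gives Q* = 15, P* = 165.
A tax on sellers shifts supply up by 46: 240 - 5Q = 150 + Q + 46, so Q_t = 7.3333. Buyers pay P_b = 203.3333; sellers receive P_s = P_b - 46 = 157.3333.
PS falls from (1/2)(15)(15) = 112.5 to (1/2)(7.3333)(7.3333) = 26.8889, a change of -85.6111.

-85.61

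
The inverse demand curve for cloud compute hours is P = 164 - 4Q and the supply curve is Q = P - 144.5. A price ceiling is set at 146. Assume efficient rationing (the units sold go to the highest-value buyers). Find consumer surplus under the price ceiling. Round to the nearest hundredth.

Rewriting supply in inverse form: P = 144.5 + Q.
Free-market equilibrium: 164 - 4Q = 144.5 + Q gives Q* = 3.9, P* = 148.4.
At P = 146, sellers supply (146 - 144.5)/1 = 1.5 while buyers want more, so the quantity traded is 1.5 at price 146.
The demand price at Q = 1.5 is 158. CS is the trapezoid between demand and 146 over [0, 1.5]: (1/2)[(164 - 146) + (158 - 146)](1.5) = 22.5.

22.50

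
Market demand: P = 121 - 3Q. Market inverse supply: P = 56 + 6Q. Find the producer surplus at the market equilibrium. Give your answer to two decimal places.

156.48

Equilibrium: 121 - 3Q = 56 + 6Q, so Q* = 7.2222 and P* = 99.3333.
PS is the area between P* and the supply curve from 0 to Q*: (1/2)(7.2222)(43.3333) = 156.4815.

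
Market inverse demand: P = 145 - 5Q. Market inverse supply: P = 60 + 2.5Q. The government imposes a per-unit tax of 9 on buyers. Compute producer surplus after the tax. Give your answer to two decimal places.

Pre-tax equilibrium: 145 - 5Q = 60 + 2.5Q gives Q* = 11.3333, P* = 88.3333.
With the tax, buyers' net willingness to pay falls by 9: (145 - 9) - 5Q = 60 + 2.5Q, so Q_t = 10.1333. Buyers pay P_b = 94.3333; sellers receive P_s = P_b - 9 = 85.3333.
PS = (1/2)(Q_t)(P_s - 60) = (1/2)(10.1333)(25.3333) = 128.3556.

128.36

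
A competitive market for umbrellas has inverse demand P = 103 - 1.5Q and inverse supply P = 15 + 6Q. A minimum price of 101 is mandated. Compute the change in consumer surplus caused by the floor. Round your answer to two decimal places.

Free-market equilibrium: 103 - 1.5Q = 15 + 6Q gives Q* = 11.7333, P* = 85.4.
At the floor price 101, quantity demanded is (103 - 101)/1.5 = 1.3333; demand is the short side, so Q = 1.3333 trades at P = 101.
CS goes from (1/2)(11.7333)(17.6) = 103.2533 to 1.3333 (computed as (103 - 101)(1.3333) - (1/2)(1.5)(1.3333)^2), a change of -101.92.

-101.92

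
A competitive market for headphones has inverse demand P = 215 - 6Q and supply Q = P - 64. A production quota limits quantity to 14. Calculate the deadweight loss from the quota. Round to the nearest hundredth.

Rewriting supply in inverse form: P = 64 + Q.
Unrestricted equilibrium: Q* = (215 - 64)/(6 + 1) = 21.5714.
At Q = 14 the demand price is 215 - 6(14) = 131 and the supply price is 64 + (14) = 78.
DWL = (1/2)(gap between curves at 14) x (Q* - 14) = (1/2)(53)(7.5714) = 200.6429.

200.64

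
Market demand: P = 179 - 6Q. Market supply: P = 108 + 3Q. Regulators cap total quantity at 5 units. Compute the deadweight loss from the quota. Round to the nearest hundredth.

Without the quota, 179 - 6Q = 108 + 3Q gives Q* = 7.8889.
At Q = 5 the demand price is 179 - 6(5) = 149 and the supply price is 108 + 3(5) = 123.
DWL = (1/2)(gap between curves at 5) x (Q* - 5) = (1/2)(26)(2.8889) = 37.5556.

37.56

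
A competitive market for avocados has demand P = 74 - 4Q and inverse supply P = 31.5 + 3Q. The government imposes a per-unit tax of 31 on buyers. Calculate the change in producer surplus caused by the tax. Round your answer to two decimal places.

-51.24

Pre-tax equilibrium: 74 - 4Q = 31.5 + 3Q gives Q* = 6.0714, P* = 49.7143.
A tax on buyers shifts demand down by 31: (74 - 31) - 4Q = 31.5 + 3Q, so Q_t = 1.6429. Buyers pay P_b = 67.4286; sellers receive P_s = P_b - 31 = 36.4286.
PS falls from (1/2)(6.0714)(18.2143) = 55.2934 to (1/2)(1.6429)(4.9286) = 4.0485, a change of -51.2449.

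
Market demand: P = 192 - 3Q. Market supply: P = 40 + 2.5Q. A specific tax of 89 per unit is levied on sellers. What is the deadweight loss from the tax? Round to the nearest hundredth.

720.09

Pre-tax equilibrium: 192 - 3Q = 40 + 2.5Q gives Q* = 27.6364, P* = 109.0909.
With the tax, sellers need 89 more per unit: 192 - 3Q = 40 + 2.5Q + 89, so Q_t = 11.4545. Buyers pay P_b = 157.6364; sellers receive P_s = P_b - 89 = 68.6364.
Deadweight loss is the triangle between the curves from Q_t to Q*: (1/2)(27.6364 - 11.4545)(89) = 720.0909.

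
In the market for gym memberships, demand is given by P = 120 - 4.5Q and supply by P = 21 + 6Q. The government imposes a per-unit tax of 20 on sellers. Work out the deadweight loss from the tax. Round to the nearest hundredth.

19.05

Without the tax, 120 - 4.5Q = 21 + 6Q so Q* = 9.4286 and P* = 77.5714.
With the tax, sellers need 20 more per unit: 120 - 4.5Q = 21 + 6Q + 20, so Q_t = 7.5238. Buyers pay P_b = 86.1429; sellers receive P_s = P_b - 20 = 66.1429.
Deadweight loss is the triangle between the curves from Q_t to Q*: (1/2)(9.4286 - 7.5238)(20) = 19.0476.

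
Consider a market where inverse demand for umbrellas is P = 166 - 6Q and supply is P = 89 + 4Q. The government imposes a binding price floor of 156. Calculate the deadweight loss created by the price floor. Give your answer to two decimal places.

182.01

Without the control, 166 - 6Q = 89 + 4Q so Q* = 7.7 and P* = 119.8.
At the floor price 156, quantity demanded is (166 - 156)/6 = 1.6667; demand is the short side, so Q = 1.6667 trades at P = 156.
At Q = 1.6667 the demand price is 156 and the supply price is 95.6667. Deadweight loss is the triangle between the curves from 1.6667 to 7.7: (1/2)(156 - 95.6667)(7.7 - 1.6667) = 182.0056.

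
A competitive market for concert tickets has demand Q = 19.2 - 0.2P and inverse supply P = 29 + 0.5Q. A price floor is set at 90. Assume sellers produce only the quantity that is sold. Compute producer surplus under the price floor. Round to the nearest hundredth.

72.84

Rewriting demand in inverse form: P = 96 - 5Q.
Without the control, 96 - 5Q = 29 + 0.5Q so Q* = 12.1818 and P* = 35.0909.
At P = 90, buyers demand (96 - 90)/5 = 1.2 while sellers would supply more, so the quantity traded is 1.2 at price 90.
The supply price at Q = 1.2 is 29.6. PS is the trapezoid between 90 and supply over [0, 1.2]: (1/2)[(90 - 29) + (90 - 29.6)](1.2) = 72.84.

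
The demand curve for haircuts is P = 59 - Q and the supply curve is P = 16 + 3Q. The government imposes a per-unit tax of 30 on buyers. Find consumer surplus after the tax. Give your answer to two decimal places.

5.28

Without the tax, 59 - Q = 16 + 3Q so Q* = 10.75 and P* = 48.25.
With the tax, buyers' net willingness to pay falls by 30: (59 - 30) - Q = 16 + 3Q, so Q_t = 3.25. Buyers pay P_b = 55.75; sellers receive P_s = P_b - 30 = 25.75.
Consumer surplus is the triangle under demand above P_b: (1/2)(3.25)(59 - 55.75) = 5.2812.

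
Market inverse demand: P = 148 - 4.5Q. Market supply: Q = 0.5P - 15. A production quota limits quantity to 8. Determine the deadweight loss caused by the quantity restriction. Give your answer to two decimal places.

335.08

Rewriting supply in inverse form: P = 30 + 2Q.
Unrestricted equilibrium: Q* = (148 - 30)/(4.5 + 2) = 18.1538.
At Q = 8 the demand price is 148 - 4.5(8) = 112 and the supply price is 30 + 2(8) = 46.
DWL = (1/2)(gap between curves at 8) x (Q* - 8) = (1/2)(66)(10.1538) = 335.0769.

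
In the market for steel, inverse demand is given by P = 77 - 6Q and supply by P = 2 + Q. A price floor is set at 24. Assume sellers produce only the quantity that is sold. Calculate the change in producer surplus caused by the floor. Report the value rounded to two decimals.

97.92

Without the control, 77 - 6Q = 2 + Q so Q* = 10.7143 and P* = 12.7143.
At P = 24, buyers demand (77 - 24)/6 = 8.8333 while sellers would supply more, so the quantity traded is 8.8333 at price 24.
PS goes from (1/2)(10.7143)(10.7143) = 57.398 to 155.3194 (computed as (24 - 2)(8.8333) - (1/2)(1)(8.8333)^2), a change of 97.9215.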